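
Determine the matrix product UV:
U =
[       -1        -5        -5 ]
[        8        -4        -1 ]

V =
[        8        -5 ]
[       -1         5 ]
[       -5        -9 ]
UV =
[       22        25 ]
[       73       -51 ]

Matrix multiplication: (UV)[i][j] = sum over k of U[i][k] * V[k][j].
  (UV)[0][0] = (-1)*(8) + (-5)*(-1) + (-5)*(-5) = 22
  (UV)[0][1] = (-1)*(-5) + (-5)*(5) + (-5)*(-9) = 25
  (UV)[1][0] = (8)*(8) + (-4)*(-1) + (-1)*(-5) = 73
  (UV)[1][1] = (8)*(-5) + (-4)*(5) + (-1)*(-9) = -51
UV =
[       22        25 ]
[       73       -51 ]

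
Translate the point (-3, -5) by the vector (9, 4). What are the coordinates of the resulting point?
(6, -1)

Translation by (9, 4):
x' = -3 + 9 = 6
y' = -5 + 4 = -1
Homogeneous matrix: [[1, 0, 9], [0, 1, 4], [0, 0, 1]]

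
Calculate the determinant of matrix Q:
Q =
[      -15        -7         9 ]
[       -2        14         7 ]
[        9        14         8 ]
det(Q) = -2149

Expand along row 0 (cofactor expansion): det(Q) = a*(e*i - f*h) - b*(d*i - f*g) + c*(d*h - e*g), where the 3×3 is [[a, b, c], [d, e, f], [g, h, i]].
Minor M_00 = (14)*(8) - (7)*(14) = 112 - 98 = 14.
Minor M_01 = (-2)*(8) - (7)*(9) = -16 - 63 = -79.
Minor M_02 = (-2)*(14) - (14)*(9) = -28 - 126 = -154.
det(Q) = (-15)*(14) - (-7)*(-79) + (9)*(-154) = -210 - 553 - 1386 = -2149.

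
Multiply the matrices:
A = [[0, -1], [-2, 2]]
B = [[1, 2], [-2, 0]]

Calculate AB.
[[2, 0], [-6, -4]]

Each entry (i,j) of AB = sum over k of A[i][k]*B[k][j].
(AB)[0][0] = (0)*(1) + (-1)*(-2) = 2
(AB)[0][1] = (0)*(2) + (-1)*(0) = 0
(AB)[1][0] = (-2)*(1) + (2)*(-2) = -6
(AB)[1][1] = (-2)*(2) + (2)*(0) = -4
AB = [[2, 0], [-6, -4]]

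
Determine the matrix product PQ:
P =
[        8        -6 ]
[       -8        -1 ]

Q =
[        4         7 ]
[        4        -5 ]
PQ =
[        8        86 ]
[      -36       -51 ]

Matrix multiplication: (PQ)[i][j] = sum over k of P[i][k] * Q[k][j].
  (PQ)[0][0] = (8)*(4) + (-6)*(4) = 8
  (PQ)[0][1] = (8)*(7) + (-6)*(-5) = 86
  (PQ)[1][0] = (-8)*(4) + (-1)*(4) = -36
  (PQ)[1][1] = (-8)*(7) + (-1)*(-5) = -51
PQ =
[        8        86 ]
[      -36       -51 ]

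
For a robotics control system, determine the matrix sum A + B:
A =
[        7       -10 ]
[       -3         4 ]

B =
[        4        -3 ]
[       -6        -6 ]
A + B =
[       11       -13 ]
[       -9        -2 ]

Matrix addition is elementwise: (A+B)[i][j] = A[i][j] + B[i][j].
  (A+B)[0][0] = (7) + (4) = 11
  (A+B)[0][1] = (-10) + (-3) = -13
  (A+B)[1][0] = (-3) + (-6) = -9
  (A+B)[1][1] = (4) + (-6) = -2
A + B =
[       11       -13 ]
[       -9        -2 ]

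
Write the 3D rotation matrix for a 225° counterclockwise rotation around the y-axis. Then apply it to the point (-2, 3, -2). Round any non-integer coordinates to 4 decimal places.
R = [[-√2/2, 0, -√2/2], [0, 1, 0], [√2/2, 0, -√2/2]]; R·(-2, 3, -2) = (2.8284, 3.0000, 0.0000)

Rotation matrix for 225° around y-axis:
cos(225°) = -√2/2, sin(225°) = -√2/2
R = [[-√2/2, 0, -√2/2], [0, 1, 0], [√2/2, 0, -√2/2]]
Apply to (-2, 3, -2): R·[-2, 3, -2]ᵀ = (2.8284, 3.0000, 0.0000)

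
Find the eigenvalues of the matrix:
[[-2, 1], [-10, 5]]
λ = 0 and λ = 3

Characteristic equation: det(A - λI) = 0
λ² - (trace)λ + (det) = 0
λ² - (3)λ + (0) = 0
λ² - 3λ + 0 = 0
Solving: λ = 0, 3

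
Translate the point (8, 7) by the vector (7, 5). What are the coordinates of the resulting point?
(15, 12)

Translation by (7, 5):
x' = 8 + 7 = 15
y' = 7 + 5 = 12
Homogeneous matrix: [[1, 0, 7], [0, 1, 5], [0, 0, 1]]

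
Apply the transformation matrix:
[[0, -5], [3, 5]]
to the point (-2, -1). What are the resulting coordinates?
(5, -11)

Matrix multiplication:
[[0, -5], [3, 5]] × [-2, -1]ᵀ
= [0×-2 + -5×-1, 3×-2 + 5×-1]ᵀ
= [5.0000, -11.0000]ᵀ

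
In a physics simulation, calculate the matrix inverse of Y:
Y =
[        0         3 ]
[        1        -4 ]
det(Y) = -3
Y⁻¹ =
[      4/3         1 ]
[      1/3         0 ]

For a 2×2 matrix Y = [[a, b], [c, d]] with det(Y) ≠ 0, Y⁻¹ = (1/det(Y)) * [[d, -b], [-c, a]].
det(Y) = (0)*(-4) - (3)*(1) = 0 - 3 = -3.
Y⁻¹ = (1/-3) * [[-4, -3], [-1, 0]].
Dividing each entry by -3 and reducing:
Y⁻¹ =
[      4/3         1 ]
[      1/3         0 ]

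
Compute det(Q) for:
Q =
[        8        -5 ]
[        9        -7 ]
det(Q) = -11

For a 2×2 matrix [[a, b], [c, d]], det = a*d - b*c.
det(Q) = (8)*(-7) - (-5)*(9) = -56 + 45 = -11.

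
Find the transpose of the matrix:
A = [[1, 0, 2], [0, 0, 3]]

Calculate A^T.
[[1, 0], [0, 0], [2, 3]]

The transpose sends entry (i,j) to (j,i); rows become columns.
Row 0 of A: [1, 0, 2] -> column 0 of A^T.
Row 1 of A: [0, 0, 3] -> column 1 of A^T.
A^T = [[1, 0], [0, 0], [2, 3]]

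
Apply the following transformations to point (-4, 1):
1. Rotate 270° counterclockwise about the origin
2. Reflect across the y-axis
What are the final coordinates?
(-1, 4)

Step 1: Rotate 270° → (1, 4)
Step 2: Reflect across the y-axis → (-1, 4)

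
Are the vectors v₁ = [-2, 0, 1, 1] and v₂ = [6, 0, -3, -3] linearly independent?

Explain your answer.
No, linearly dependent (v₂ = -3·v₁)

Check whether there is a scalar k with v₂ = k·v₁.
Comparing components, k = -3 satisfies -3·[-2, 0, 1, 1] = [6, 0, -3, -3].
Since v₂ is a scalar multiple of v₁, the two vectors are linearly dependent.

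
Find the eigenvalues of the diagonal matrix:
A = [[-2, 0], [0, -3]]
λ₁ = -2, λ₂ = -3

The characteristic polynomial of A is det(A - λI) = (-2 - λ)(-3 - λ) = 0.
The roots are λ = -2 and λ = -3, so the eigenvalues are the diagonal entries.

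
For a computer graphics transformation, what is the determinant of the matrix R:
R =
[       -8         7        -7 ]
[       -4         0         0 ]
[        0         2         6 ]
det(R) = 224

Expand along row 0 (cofactor expansion): det(R) = a*(e*i - f*h) - b*(d*i - f*g) + c*(d*h - e*g), where the 3×3 is [[a, b, c], [d, e, f], [g, h, i]].
Minor M_00 = (0)*(6) - (0)*(2) = 0 - 0 = 0.
Minor M_01 = (-4)*(6) - (0)*(0) = -24 - 0 = -24.
Minor M_02 = (-4)*(2) - (0)*(0) = -8 - 0 = -8.
det(R) = (-8)*(0) - (7)*(-24) + (-7)*(-8) = 0 + 168 + 56 = 224.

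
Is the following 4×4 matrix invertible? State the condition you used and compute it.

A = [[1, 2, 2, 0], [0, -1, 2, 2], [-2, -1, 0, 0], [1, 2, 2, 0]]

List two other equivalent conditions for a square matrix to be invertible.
No, not invertible; det(A) = 0 (two rows are equal, so the rows are linearly dependent). Equivalent conditions (failing for this A): rank(A) < 4; Ax = 0 has non-trivial solutions; 0 is an eigenvalue; the columns are linearly dependent.

To check invertibility, compute det(A).
In this matrix, row 0 and the last row are identical, so one row is a scalar multiple of another and the rows are linearly dependent.
A matrix with linearly dependent rows has det = 0 and is not invertible.
Equivalent failed conditions:
- rank(A) < 4.
- Ax = 0 has non-trivial solutions.
- 0 is an eigenvalue.
- The columns are linearly dependent.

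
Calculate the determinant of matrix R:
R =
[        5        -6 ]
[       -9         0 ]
det(R) = -54

For a 2×2 matrix [[a, b], [c, d]], det = a*d - b*c.
det(R) = (5)*(0) - (-6)*(-9) = 0 - 54 = -54.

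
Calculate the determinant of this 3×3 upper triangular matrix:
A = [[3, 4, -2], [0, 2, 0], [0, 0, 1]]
6

The determinant of a triangular matrix is the product of its diagonal entries (the off-diagonal entries above the diagonal do not affect it).
det(A) = (3) * (2) * (1) = 6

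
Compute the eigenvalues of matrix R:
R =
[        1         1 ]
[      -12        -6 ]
λ = -3, -2

Solve det(R - λI) = 0. For a 2×2 matrix the characteristic equation is λ² - (trace)λ + det = 0.
trace(R) = a + d = 1 - 6 = -5.
det(R) = a*d - b*c = (1)*(-6) - (1)*(-12) = -6 + 12 = 6.
Characteristic equation: λ² - (-5)λ + (6) = 0.
Discriminant = (-5)² - 4*(6) = 25 - 24 = 1.
λ = (-5 ± √1) / 2 = (-5 ± 1) / 2 = -3, -2.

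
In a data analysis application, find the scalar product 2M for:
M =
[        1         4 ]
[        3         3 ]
2M =
[        2         8 ]
[        6         6 ]

Scalar multiplication is elementwise: (2M)[i][j] = 2 * M[i][j].
  (2M)[0][0] = 2 * (1) = 2
  (2M)[0][1] = 2 * (4) = 8
  (2M)[1][0] = 2 * (3) = 6
  (2M)[1][1] = 2 * (3) = 6
2M =
[        2         8 ]
[        6         6 ]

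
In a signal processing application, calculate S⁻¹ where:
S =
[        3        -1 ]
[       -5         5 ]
det(S) = 10
S⁻¹ =
[      1/2      1/10 ]
[      1/2      3/10 ]

For a 2×2 matrix S = [[a, b], [c, d]] with det(S) ≠ 0, S⁻¹ = (1/det(S)) * [[d, -b], [-c, a]].
det(S) = (3)*(5) - (-1)*(-5) = 15 - 5 = 10.
S⁻¹ = (1/10) * [[5, 1], [5, 3]].
Dividing each entry by 10 and reducing:
S⁻¹ =
[      1/2      1/10 ]
[      1/2      3/10 ]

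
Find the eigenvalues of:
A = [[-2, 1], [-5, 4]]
λ = -1, 3

Solve det(A - λI) = 0. For a 2×2 matrix this is λ² - (trace)λ + det = 0.
trace(A) = -2 + 4 = 2.
det(A) = (-2)*(4) - (1)*(-5) = -8 + 5 = -3.
Characteristic equation: λ² - (2)λ + (-3) = 0.
Discriminant: (2)² - 4*(-3) = 4 + 12 = 16.
Roots: λ = (2 ± √16) / 2 = -1, 3.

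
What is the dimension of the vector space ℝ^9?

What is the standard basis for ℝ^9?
Dimension = 9; standard basis = {e_1, e_2, e_3, …, e_9}

ℝ^9 is the space of 9-tuples of real numbers; its dimension is 9.
The standard basis consists of 9 vectors: e_1, e_2, e_3, …, e_9, where e_i is the vector with 1 in position i and 0 elsewhere.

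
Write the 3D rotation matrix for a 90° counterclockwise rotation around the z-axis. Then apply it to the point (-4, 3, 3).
R = [[0, -1, 0], [1, 0, 0], [0, 0, 1]]; R·(-4, 3, 3) = (-3, -4, 3)

Rotation matrix for 90° around z-axis:
cos(90°) = 0, sin(90°) = 1
R = [[0, -1, 0], [1, 0, 0], [0, 0, 1]]
Apply to (-4, 3, 3): R·[-4, 3, 3]ᵀ = (-3, -4, 3)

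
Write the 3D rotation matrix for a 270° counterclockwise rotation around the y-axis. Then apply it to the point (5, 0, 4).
R = [[0, 0, -1], [0, 1, 0], [1, 0, 0]]; R·(5, 0, 4) = (-4, 0, 5)

Rotation matrix for 270° around y-axis:
cos(270°) = 0, sin(270°) = -1
R = [[0, 0, -1], [0, 1, 0], [1, 0, 0]]
Apply to (5, 0, 4): R·[5, 0, 4]ᵀ = (-4, 0, 5)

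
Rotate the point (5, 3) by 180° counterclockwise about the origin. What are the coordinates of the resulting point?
(-5, -3)

Rotation matrix R(θ) = [[cos θ, -sin θ], [sin θ, cos θ]]; for θ = 180°:
R = [[-1, 0], [0, -1]]
Result: R × [5, 3]ᵀ = [-1·5 + (0)·3, 0·5 + (-1)·3]ᵀ = (-5, -3)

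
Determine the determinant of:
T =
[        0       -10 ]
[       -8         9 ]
det(T) = -80

For a 2×2 matrix [[a, b], [c, d]], det = a*d - b*c.
det(T) = (0)*(9) - (-10)*(-8) = 0 - 80 = -80.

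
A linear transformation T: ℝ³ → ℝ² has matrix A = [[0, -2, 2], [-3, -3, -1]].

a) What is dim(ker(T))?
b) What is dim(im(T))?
dim(ker) = 1, dim(im) = 2

The two rows are not scalar multiples of one another (no single k satisfies row 2 = k × row 1), so they are linearly independent.
Thus rank(A) = 2.
dim(im(T)) = rank(A) = 2.
By the rank-nullity theorem applied to T: ℝ³ → ℝ², rank(A) + nullity(A) = 3 (the domain dimension), so dim(ker(T)) = 3 - 2 = 1.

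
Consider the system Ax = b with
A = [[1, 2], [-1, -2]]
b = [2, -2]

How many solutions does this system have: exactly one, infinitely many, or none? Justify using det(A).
Infinitely many solutions

det(A) = (1)*(-2) - (2)*(-1) = 0, so A is singular (column 2 is 2 times column 1).
b = [2, -2] = 2 * column 1 of A, so b lies in the column space of A.
A singular matrix whose right-hand side is in its column space gives a 1-parameter family of solutions — infinitely many.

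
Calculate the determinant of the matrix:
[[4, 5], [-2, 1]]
14

For a 2×2 matrix [[a, b], [c, d]], det = ad - bc
det = (4)(1) - (5)(-2) = 4 - -10 = 14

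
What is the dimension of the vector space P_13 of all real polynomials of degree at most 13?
Dimension = 14

A polynomial of degree at most 13 can be written as a₀ + a₁x + a₂x² + … + a_13x^13, with 14 free coefficients a₀, …, a_13.
The set {1, x, x², …, x^13} is a basis: it spans P_13 (every such polynomial is a linear combination of these) and is linearly independent (a polynomial is zero iff all its coefficients are zero).
Therefore dim(P_13) = 13 + 1 = 14.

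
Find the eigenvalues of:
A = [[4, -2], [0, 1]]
λ = 1, 4

Solve det(A - λI) = 0. For a 2×2 matrix this is λ² - (trace)λ + det = 0.
trace(A) = 4 + 1 = 5.
det(A) = (4)*(1) - (-2)*(0) = 4 - 0 = 4.
Characteristic equation: λ² - (5)λ + (4) = 0.
Discriminant: (5)² - 4*(4) = 25 - 16 = 9.
Roots: λ = (5 ± √9) / 2 = 1, 4.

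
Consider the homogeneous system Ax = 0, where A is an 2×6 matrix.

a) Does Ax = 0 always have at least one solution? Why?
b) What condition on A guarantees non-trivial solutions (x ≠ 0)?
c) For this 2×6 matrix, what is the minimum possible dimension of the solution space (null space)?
a) Yes, x = 0 is always a solution. b) When A has linearly dependent columns (rank < n). c) Minimum nullity = 4.

a) x = 0 satisfies A·0 = 0, so the zero vector is always a solution.
b) Non-trivial solutions exist iff the columns of A are linearly dependent, equivalently rank(A) < n (the number of columns).
c) By rank-nullity, rank(A) + nullity(A) = n = 6. Since A has only 2 rows, rank(A) ≤ 2, so nullity(A) ≥ 6 - 2 = 4.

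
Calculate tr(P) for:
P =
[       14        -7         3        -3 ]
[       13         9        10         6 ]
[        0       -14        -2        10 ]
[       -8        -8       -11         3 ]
tr(P) = 14 + 9 - 2 + 3 = 24

The trace of a square matrix is the sum of its diagonal entries.
Diagonal entries of P: P[0][0] = 14, P[1][1] = 9, P[2][2] = -2, P[3][3] = 3.
tr(P) = 14 + 9 - 2 + 3 = 24.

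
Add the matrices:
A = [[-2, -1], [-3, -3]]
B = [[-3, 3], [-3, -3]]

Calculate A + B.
[[-5, 2], [-6, -6]]

Add corresponding elements:
(-2)+(-3)=-5
(-1)+(3)=2
(-3)+(-3)=-6
(-3)+(-3)=-6
A + B = [[-5, 2], [-6, -6]]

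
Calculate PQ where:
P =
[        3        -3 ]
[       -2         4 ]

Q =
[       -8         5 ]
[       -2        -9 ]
PQ =
[      -18        42 ]
[        8       -46 ]

Matrix multiplication: (PQ)[i][j] = sum over k of P[i][k] * Q[k][j].
  (PQ)[0][0] = (3)*(-8) + (-3)*(-2) = -18
  (PQ)[0][1] = (3)*(5) + (-3)*(-9) = 42
  (PQ)[1][0] = (-2)*(-8) + (4)*(-2) = 8
  (PQ)[1][1] = (-2)*(5) + (4)*(-9) = -46
PQ =
[      -18        42 ]
[        8       -46 ]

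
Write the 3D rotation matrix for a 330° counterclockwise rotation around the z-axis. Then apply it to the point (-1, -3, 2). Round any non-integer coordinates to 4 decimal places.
R = [[√3/2, 1/2, 0], [-1/2, √3/2, 0], [0, 0, 1]]; R·(-1, -3, 2) = (-2.3660, -2.0981, 2.0000)

Rotation matrix for 330° around z-axis:
cos(330°) = √3/2, sin(330°) = -1/2
R = [[√3/2, 1/2, 0], [-1/2, √3/2, 0], [0, 0, 1]]
Apply to (-1, -3, 2): R·[-1, -3, 2]ᵀ = (-2.3660, -2.0981, 2.0000)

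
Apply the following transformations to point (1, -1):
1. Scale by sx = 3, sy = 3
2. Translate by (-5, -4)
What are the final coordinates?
(-2, -7)

Step 1: Scale (1, -1) by (sx, sy) = (3, 3) → (3, -3)
Step 2: Translate by (-5, -4) → (-2, -7)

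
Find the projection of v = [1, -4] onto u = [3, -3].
[5/2, -5/2]

The projection of v onto u is proj_u(v) = ((v·u) / (u·u)) · u.
v·u = (1)*(3) + (-4)*(-3) = 15.
u·u = (3)*(3) + (-3)*(-3) = 18.
coefficient = 15 / 18 = 5/6.
proj_u(v) = 5/6 · [3, -3] = [5/2, -5/2].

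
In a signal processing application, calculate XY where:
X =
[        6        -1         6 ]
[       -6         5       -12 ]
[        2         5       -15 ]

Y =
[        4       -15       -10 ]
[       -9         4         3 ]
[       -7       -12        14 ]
XY =
[       -9      -166        21 ]
[       15       254       -93 ]
[       68       170      -215 ]

Matrix multiplication: (XY)[i][j] = sum over k of X[i][k] * Y[k][j].
  (XY)[0][0] = (6)*(4) + (-1)*(-9) + (6)*(-7) = -9
  (XY)[0][1] = (6)*(-15) + (-1)*(4) + (6)*(-12) = -166
  (XY)[0][2] = (6)*(-10) + (-1)*(3) + (6)*(14) = 21
  (XY)[1][0] = (-6)*(4) + (5)*(-9) + (-12)*(-7) = 15
  (XY)[1][1] = (-6)*(-15) + (5)*(4) + (-12)*(-12) = 254
  (XY)[1][2] = (-6)*(-10) + (5)*(3) + (-12)*(14) = -93
  (XY)[2][0] = (2)*(4) + (5)*(-9) + (-15)*(-7) = 68
  (XY)[2][1] = (2)*(-15) + (5)*(4) + (-15)*(-12) = 170
  (XY)[2][2] = (2)*(-10) + (5)*(3) + (-15)*(14) = -215
XY =
[       -9      -166        21 ]
[       15       254       -93 ]
[       68       170      -215 ]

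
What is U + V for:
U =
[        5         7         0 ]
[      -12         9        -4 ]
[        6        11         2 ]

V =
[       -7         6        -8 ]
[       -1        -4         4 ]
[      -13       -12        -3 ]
U + V =
[       -2        13        -8 ]
[      -13         5         0 ]
[       -7        -1        -1 ]

Matrix addition is elementwise: (U+V)[i][j] = U[i][j] + V[i][j].
  (U+V)[0][0] = (5) + (-7) = -2
  (U+V)[0][1] = (7) + (6) = 13
  (U+V)[0][2] = (0) + (-8) = -8
  (U+V)[1][0] = (-12) + (-1) = -13
  (U+V)[1][1] = (9) + (-4) = 5
  (U+V)[1][2] = (-4) + (4) = 0
  (U+V)[2][0] = (6) + (-13) = -7
  (U+V)[2][1] = (11) + (-12) = -1
  (U+V)[2][2] = (2) + (-3) = -1
U + V =
[       -2        13        -8 ]
[      -13         5         0 ]
[       -7        -1        -1 ]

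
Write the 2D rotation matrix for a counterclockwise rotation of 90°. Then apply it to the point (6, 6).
R = [[0, -1], [1, 0]]; R·(6, 6) = (-6, 6)

Rotation matrix formula: R(θ) = [[cos θ, -sin θ], [sin θ, cos θ]]
For θ = 90°:
cos(90°) = 0
sin(90°) = 1
R = [[0, -1], [1, 0]]
Apply to (6, 6): [0·6 + (-1)·6, 1·6 + 0·6] = (-6, 6)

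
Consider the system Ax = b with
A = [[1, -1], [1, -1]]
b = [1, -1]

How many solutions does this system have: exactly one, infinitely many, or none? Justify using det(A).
No solution

det(A) = (1)*(-1) - (-1)*(1) = 0, so A is singular.
The column space of A is span(column 1) = span([1, 1]).
b = [1, -1] is not a scalar multiple of column 1, so b ∉ column space and the system is inconsistent — no solution.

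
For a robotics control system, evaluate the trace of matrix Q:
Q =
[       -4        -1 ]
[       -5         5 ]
tr(Q) = -4 + 5 = 1

The trace of a square matrix is the sum of its diagonal entries.
Diagonal entries of Q: Q[0][0] = -4, Q[1][1] = 5.
tr(Q) = -4 + 5 = 1.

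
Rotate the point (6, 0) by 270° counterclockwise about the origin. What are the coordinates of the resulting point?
(0, -6)

Rotation matrix R(θ) = [[cos θ, -sin θ], [sin θ, cos θ]]; for θ = 270°:
R = [[0, 1], [-1, 0]]
Result: R × [6, 0]ᵀ = [0·6 + (1)·0, -1·6 + (0)·0]ᵀ = (0, -6)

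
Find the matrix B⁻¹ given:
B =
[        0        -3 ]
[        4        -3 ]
det(B) = 12
B⁻¹ =
[     -1/4       1/4 ]
[     -1/3         0 ]

For a 2×2 matrix B = [[a, b], [c, d]] with det(B) ≠ 0, B⁻¹ = (1/det(B)) * [[d, -b], [-c, a]].
det(B) = (0)*(-3) - (-3)*(4) = 0 + 12 = 12.
B⁻¹ = (1/12) * [[-3, 3], [-4, 0]].
Dividing each entry by 12 and reducing:
B⁻¹ =
[     -1/4       1/4 ]
[     -1/3         0 ]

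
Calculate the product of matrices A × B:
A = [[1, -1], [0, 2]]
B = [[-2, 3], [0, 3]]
[[-2, 0], [0, 6]]

Matrix multiplication:
C[0][0] = 1×-2 + -1×0 = -2
C[0][1] = 1×3 + -1×3 = 0
C[1][0] = 0×-2 + 2×0 = 0
C[1][1] = 0×3 + 2×3 = 6
Result: [[-2, 0], [0, 6]]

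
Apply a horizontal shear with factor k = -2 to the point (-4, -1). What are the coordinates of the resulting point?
(-2, -1)

Shear matrix for horizontal shear with factor k = -2:
[[1, -2], [0, 1]]
Result: (-4, -1) → (-2, -1)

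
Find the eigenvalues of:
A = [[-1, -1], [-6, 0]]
λ = -3, 2

Solve det(A - λI) = 0. For a 2×2 matrix this is λ² - (trace)λ + det = 0.
trace(A) = -1 + 0 = -1.
det(A) = (-1)*(0) - (-1)*(-6) = 0 - 6 = -6.
Characteristic equation: λ² - (-1)λ + (-6) = 0.
Discriminant: (-1)² - 4*(-6) = 1 + 24 = 25.
Roots: λ = (-1 ± √25) / 2 = -3, 2.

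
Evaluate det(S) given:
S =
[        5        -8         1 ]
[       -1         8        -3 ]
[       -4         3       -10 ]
det(S) = -342

Expand along row 0 (cofactor expansion): det(S) = a*(e*i - f*h) - b*(d*i - f*g) + c*(d*h - e*g), where the 3×3 is [[a, b, c], [d, e, f], [g, h, i]].
Minor M_00 = (8)*(-10) - (-3)*(3) = -80 + 9 = -71.
Minor M_01 = (-1)*(-10) - (-3)*(-4) = 10 - 12 = -2.
Minor M_02 = (-1)*(3) - (8)*(-4) = -3 + 32 = 29.
det(S) = (5)*(-71) - (-8)*(-2) + (1)*(29) = -355 - 16 + 29 = -342.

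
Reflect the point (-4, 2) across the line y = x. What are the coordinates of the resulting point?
(2, -4)

Reflection across line y = x: (-4, 2) → (2, -4)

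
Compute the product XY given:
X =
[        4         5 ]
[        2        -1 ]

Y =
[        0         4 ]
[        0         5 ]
XY =
[        0        41 ]
[        0         3 ]

Matrix multiplication: (XY)[i][j] = sum over k of X[i][k] * Y[k][j].
  (XY)[0][0] = (4)*(0) + (5)*(0) = 0
  (XY)[0][1] = (4)*(4) + (5)*(5) = 41
  (XY)[1][0] = (2)*(0) + (-1)*(0) = 0
  (XY)[1][1] = (2)*(4) + (-1)*(5) = 3
XY =
[        0        41 ]
[        0         3 ]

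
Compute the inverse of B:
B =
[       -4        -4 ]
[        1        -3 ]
det(B) = 16
B⁻¹ =
[    -3/16       1/4 ]
[    -1/16      -1/4 ]

For a 2×2 matrix B = [[a, b], [c, d]] with det(B) ≠ 0, B⁻¹ = (1/det(B)) * [[d, -b], [-c, a]].
det(B) = (-4)*(-3) - (-4)*(1) = 12 + 4 = 16.
B⁻¹ = (1/16) * [[-3, 4], [-1, -4]].
Dividing each entry by 16 and reducing:
B⁻¹ =
[    -3/16       1/4 ]
[    -1/16      -1/4 ]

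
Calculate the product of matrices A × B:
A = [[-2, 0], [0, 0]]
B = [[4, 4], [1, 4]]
[[-8, -8], [0, 0]]

Matrix multiplication:
C[0][0] = -2×4 + 0×1 = -8
C[0][1] = -2×4 + 0×4 = -8
C[1][0] = 0×4 + 0×1 = 0
C[1][1] = 0×4 + 0×4 = 0
Result: [[-8, -8], [0, 0]]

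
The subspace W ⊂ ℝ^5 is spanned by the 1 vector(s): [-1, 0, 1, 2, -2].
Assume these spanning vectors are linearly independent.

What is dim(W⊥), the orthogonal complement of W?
dim(W⊥) = 4

For any subspace W of ℝ^n, dim(W) + dim(W⊥) = n (the whole-space dimension).
Here the given 1 vectors are linearly independent, so dim(W) = 1.
Thus dim(W⊥) = n - dim(W) = 5 - 1 = 4.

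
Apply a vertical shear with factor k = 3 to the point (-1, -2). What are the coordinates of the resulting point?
(-1, -5)

Shear matrix for vertical shear with factor k = 3:
[[1, 0], [3, 1]]
Result: (-1, -2) → (-1, -5)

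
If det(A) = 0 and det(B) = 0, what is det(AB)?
0

Use the multiplicative property of determinants: det(AB) = det(A)*det(B).
det(AB) = (0)*(0) = 0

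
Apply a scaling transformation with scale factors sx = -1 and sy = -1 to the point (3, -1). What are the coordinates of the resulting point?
(-3, 1)

Scaling matrix:
[[-1, 0], [0, -1]]
Result: (3 × -1, -1 × -1) = (-3, 1)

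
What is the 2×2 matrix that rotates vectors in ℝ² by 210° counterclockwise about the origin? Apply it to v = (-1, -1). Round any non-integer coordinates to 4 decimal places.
R = [[-√3/2, 1/2], [-1/2, -√3/2]]; R·v = (0.3660, 1.3660)

A counterclockwise rotation by angle θ in ℝ² has matrix R(θ) = [[cos θ, -sin θ], [sin θ, cos θ]].
For θ = 210°: cos θ = -√3/2, sin θ = -1/2.
R(210°) = [[-√3/2, 1/2], [-1/2, -√3/2]].
R·v = [-√3/2·-1 + (1/2)·-1, -1/2·-1 + -√3/2·-1] = (0.3660, 1.3660).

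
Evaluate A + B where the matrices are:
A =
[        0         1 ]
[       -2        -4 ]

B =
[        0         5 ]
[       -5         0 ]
A + B =
[        0         6 ]
[       -7        -4 ]

Matrix addition is elementwise: (A+B)[i][j] = A[i][j] + B[i][j].
  (A+B)[0][0] = (0) + (0) = 0
  (A+B)[0][1] = (1) + (5) = 6
  (A+B)[1][0] = (-2) + (-5) = -7
  (A+B)[1][1] = (-4) + (0) = -4
A + B =
[        0         6 ]
[       -7        -4 ]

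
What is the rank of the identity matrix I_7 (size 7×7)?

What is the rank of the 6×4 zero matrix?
rank(I_7) = 7, rank(0) = 0

The identity I_7 has 7 columns that are the standard basis vectors e_1, …, e_7. These are linearly independent, so all 7 columns are pivots and rank(I_7) = 7.
The 6×4 zero matrix has every entry zero, so every row is the zero row and there are no pivots; rank(0) = 0.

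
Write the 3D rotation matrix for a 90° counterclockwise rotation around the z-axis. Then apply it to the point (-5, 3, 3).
R = [[0, -1, 0], [1, 0, 0], [0, 0, 1]]; R·(-5, 3, 3) = (-3, -5, 3)

Rotation matrix for 90° around z-axis:
cos(90°) = 0, sin(90°) = 1
R = [[0, -1, 0], [1, 0, 0], [0, 0, 1]]
Apply to (-5, 3, 3): R·[-5, 3, 3]ᵀ = (-3, -5, 3)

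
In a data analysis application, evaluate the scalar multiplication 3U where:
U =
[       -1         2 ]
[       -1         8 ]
3U =
[       -3         6 ]
[       -3        24 ]

Scalar multiplication is elementwise: (3U)[i][j] = 3 * U[i][j].
  (3U)[0][0] = 3 * (-1) = -3
  (3U)[0][1] = 3 * (2) = 6
  (3U)[1][0] = 3 * (-1) = -3
  (3U)[1][1] = 3 * (8) = 24
3U =
[       -3         6 ]
[       -3        24 ]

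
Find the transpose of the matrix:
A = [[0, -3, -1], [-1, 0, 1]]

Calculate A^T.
[[0, -1], [-3, 0], [-1, 1]]

The transpose sends entry (i,j) to (j,i); rows become columns.
Row 0 of A: [0, -3, -1] -> column 0 of A^T.
Row 1 of A: [-1, 0, 1] -> column 1 of A^T.
A^T = [[0, -1], [-3, 0], [-1, 1]]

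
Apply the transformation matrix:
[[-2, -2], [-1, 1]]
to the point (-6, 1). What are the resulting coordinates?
(10, 7)

Matrix multiplication:
[[-2, -2], [-1, 1]] × [-6, 1]ᵀ
= [-2×-6 + -2×1, -1×-6 + 1×1]ᵀ
= [10.0000, 7.0000]ᵀ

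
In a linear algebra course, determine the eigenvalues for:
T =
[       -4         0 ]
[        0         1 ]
λ = -4, 1

Solve det(T - λI) = 0. For a 2×2 matrix the characteristic equation is λ² - (trace)λ + det = 0.
trace(T) = a + d = -4 + 1 = -3.
det(T) = a*d - b*c = (-4)*(1) - (0)*(0) = -4 - 0 = -4.
Characteristic equation: λ² - (-3)λ + (-4) = 0.
Discriminant = (-3)² - 4*(-4) = 9 + 16 = 25.
λ = (-3 ± √25) / 2 = (-3 ± 5) / 2 = -4, 1.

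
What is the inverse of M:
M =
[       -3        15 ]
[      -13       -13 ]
det(M) = 234
M⁻¹ =
[    -1/18     -5/78 ]
[     1/18     -1/78 ]

For a 2×2 matrix M = [[a, b], [c, d]] with det(M) ≠ 0, M⁻¹ = (1/det(M)) * [[d, -b], [-c, a]].
det(M) = (-3)*(-13) - (15)*(-13) = 39 + 195 = 234.
M⁻¹ = (1/234) * [[-13, -15], [13, -3]].
Dividing each entry by 234 and reducing:
M⁻¹ =
[    -1/18     -5/78 ]
[     1/18     -1/78 ]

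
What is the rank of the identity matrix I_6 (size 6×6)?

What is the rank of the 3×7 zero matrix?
rank(I_6) = 6, rank(0) = 0

The identity I_6 has 6 columns that are the standard basis vectors e_1, …, e_6. These are linearly independent, so all 6 columns are pivots and rank(I_6) = 6.
The 3×7 zero matrix has every entry zero, so every row is the zero row and there are no pivots; rank(0) = 0.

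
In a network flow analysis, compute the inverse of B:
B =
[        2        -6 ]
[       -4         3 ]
det(B) = -18
B⁻¹ =
[     -1/6      -1/3 ]
[     -2/9      -1/9 ]

For a 2×2 matrix B = [[a, b], [c, d]] with det(B) ≠ 0, B⁻¹ = (1/det(B)) * [[d, -b], [-c, a]].
det(B) = (2)*(3) - (-6)*(-4) = 6 - 24 = -18.
B⁻¹ = (1/-18) * [[3, 6], [4, 2]].
Dividing each entry by -18 and reducing:
B⁻¹ =
[     -1/6      -1/3 ]
[     -2/9      -1/9 ]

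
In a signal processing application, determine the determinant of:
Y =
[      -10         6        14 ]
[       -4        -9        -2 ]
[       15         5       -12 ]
det(Y) = -38

Expand along row 0 (cofactor expansion): det(Y) = a*(e*i - f*h) - b*(d*i - f*g) + c*(d*h - e*g), where the 3×3 is [[a, b, c], [d, e, f], [g, h, i]].
Minor M_00 = (-9)*(-12) - (-2)*(5) = 108 + 10 = 118.
Minor M_01 = (-4)*(-12) - (-2)*(15) = 48 + 30 = 78.
Minor M_02 = (-4)*(5) - (-9)*(15) = -20 + 135 = 115.
det(Y) = (-10)*(118) - (6)*(78) + (14)*(115) = -1180 - 468 + 1610 = -38.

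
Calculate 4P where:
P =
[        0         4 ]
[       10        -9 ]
4P =
[        0        16 ]
[       40       -36 ]

Scalar multiplication is elementwise: (4P)[i][j] = 4 * P[i][j].
  (4P)[0][0] = 4 * (0) = 0
  (4P)[0][1] = 4 * (4) = 16
  (4P)[1][0] = 4 * (10) = 40
  (4P)[1][1] = 4 * (-9) = -36
4P =
[        0        16 ]
[       40       -36 ]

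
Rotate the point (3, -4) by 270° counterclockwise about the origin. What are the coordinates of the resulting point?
(-4, -3)

Rotation matrix R(θ) = [[cos θ, -sin θ], [sin θ, cos θ]]; for θ = 270°:
R = [[0, 1], [-1, 0]]
Result: R × [3, -4]ᵀ = [0·3 + (1)·-4, -1·3 + (0)·-4]ᵀ = (-4, -3)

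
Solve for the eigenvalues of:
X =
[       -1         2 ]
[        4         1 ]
λ = -3, 3

Solve det(X - λI) = 0. For a 2×2 matrix the characteristic equation is λ² - (trace)λ + det = 0.
trace(X) = a + d = -1 + 1 = 0.
det(X) = a*d - b*c = (-1)*(1) - (2)*(4) = -1 - 8 = -9.
Characteristic equation: λ² - (0)λ + (-9) = 0.
Discriminant = (0)² - 4*(-9) = 0 + 36 = 36.
λ = (0 ± √36) / 2 = (0 ± 6) / 2 = -3, 3.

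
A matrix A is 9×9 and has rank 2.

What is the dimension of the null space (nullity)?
7

The rank-nullity theorem for an m×n matrix states:
rank(A) + nullity(A) = n (the number of columns).
Here n = 9 and rank(A) = 2, so nullity(A) = 9 - 2 = 7.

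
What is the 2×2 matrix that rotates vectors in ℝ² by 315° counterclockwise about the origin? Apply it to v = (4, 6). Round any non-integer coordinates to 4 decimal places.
R = [[√2/2, √2/2], [-√2/2, √2/2]]; R·v = (7.0711, 1.4142)

A counterclockwise rotation by angle θ in ℝ² has matrix R(θ) = [[cos θ, -sin θ], [sin θ, cos θ]].
For θ = 315°: cos θ = √2/2, sin θ = -√2/2.
R(315°) = [[√2/2, √2/2], [-√2/2, √2/2]].
R·v = [√2/2·4 + (√2/2)·6, -√2/2·4 + √2/2·6] = (7.0711, 1.4142).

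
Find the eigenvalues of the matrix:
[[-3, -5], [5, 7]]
λ = 2 and λ = 2

Characteristic equation: det(A - λI) = 0
λ² - (trace)λ + (det) = 0
λ² - (4)λ + (4) = 0
λ² - 4λ + 4 = 0
Solving: λ = 2, 2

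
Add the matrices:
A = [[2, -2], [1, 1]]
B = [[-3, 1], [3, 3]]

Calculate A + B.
[[-1, -1], [4, 4]]

Add corresponding elements:
(2)+(-3)=-1
(-2)+(1)=-1
(1)+(3)=4
(1)+(3)=4
A + B = [[-1, -1], [4, 4]]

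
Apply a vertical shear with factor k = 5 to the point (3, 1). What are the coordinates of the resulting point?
(3, 16)

Shear matrix for vertical shear with factor k = 5:
[[1, 0], [5, 1]]
Result: (3, 1) → (3, 16)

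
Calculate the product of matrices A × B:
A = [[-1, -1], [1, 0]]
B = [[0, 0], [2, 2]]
[[-2, -2], [0, 0]]

Matrix multiplication:
C[0][0] = -1×0 + -1×2 = -2
C[0][1] = -1×0 + -1×2 = -2
C[1][0] = 1×0 + 0×2 = 0
C[1][1] = 1×0 + 0×2 = 0
Result: [[-2, -2], [0, 0]]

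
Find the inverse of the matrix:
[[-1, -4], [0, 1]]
[[-1, -4], [0, 1]]

For [[a,b],[c,d]], inverse = (1/det)·[[d,-b],[-c,a]]
det = -1·1 - -4·0 = -1
Inverse = (1/-1)·[[1, 4], [0, -1]]
        = [[-1, -4], [0, 1]]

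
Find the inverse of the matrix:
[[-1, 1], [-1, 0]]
[[0, -1], [1, -1]]

For [[a,b],[c,d]], inverse = (1/det)·[[d,-b],[-c,a]]
det = -1·0 - 1·-1 = 1
Inverse = (1/1)·[[0, -1], [1, -1]]
        = [[0, -1], [1, -1]]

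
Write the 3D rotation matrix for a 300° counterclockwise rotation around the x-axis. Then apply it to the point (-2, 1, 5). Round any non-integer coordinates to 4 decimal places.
R = [[1, 0, 0], [0, 1/2, √3/2], [0, -√3/2, 1/2]]; R·(-2, 1, 5) = (-2.0000, 4.8301, 1.6340)

Rotation matrix for 300° around x-axis:
cos(300°) = 1/2, sin(300°) = -√3/2
R = [[1, 0, 0], [0, 1/2, √3/2], [0, -√3/2, 1/2]]
Apply to (-2, 1, 5): R·[-2, 1, 5]ᵀ = (-2.0000, 4.8301, 1.6340)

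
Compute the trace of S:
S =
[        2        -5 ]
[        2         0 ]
tr(S) = 2 + 0 = 2

The trace of a square matrix is the sum of its diagonal entries.
Diagonal entries of S: S[0][0] = 2, S[1][1] = 0.
tr(S) = 2 + 0 = 2.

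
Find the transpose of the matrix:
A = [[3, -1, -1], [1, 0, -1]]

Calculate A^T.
[[3, 1], [-1, 0], [-1, -1]]

The transpose sends entry (i,j) to (j,i); rows become columns.
Row 0 of A: [3, -1, -1] -> column 0 of A^T.
Row 1 of A: [1, 0, -1] -> column 1 of A^T.
A^T = [[3, 1], [-1, 0], [-1, -1]]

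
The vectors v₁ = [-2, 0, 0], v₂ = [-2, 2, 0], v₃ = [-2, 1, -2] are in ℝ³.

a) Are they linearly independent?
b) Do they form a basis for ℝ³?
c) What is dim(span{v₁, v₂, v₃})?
Yes independent, yes basis, dim = 3

Stack v₁, v₂, v₃ as rows of a 3×3 matrix.
[[-2, 0, 0]; [-2, 2, 0]; [-2, 1, -2]] is already lower triangular with nonzero diagonal entries (-2, 2, -2), so its determinant is the product of the diagonal entries, det = (-2)·(2)·(-2) = 8 ≠ 0, and the rows are linearly independent.
Three linearly independent vectors in ℝ³ form a basis for ℝ³, so dim(span{v₁,v₂,v₃}) = 3.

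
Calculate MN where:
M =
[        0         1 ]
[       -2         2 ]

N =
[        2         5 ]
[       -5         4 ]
MN =
[       -5         4 ]
[      -14        -2 ]

Matrix multiplication: (MN)[i][j] = sum over k of M[i][k] * N[k][j].
  (MN)[0][0] = (0)*(2) + (1)*(-5) = -5
  (MN)[0][1] = (0)*(5) + (1)*(4) = 4
  (MN)[1][0] = (-2)*(2) + (2)*(-5) = -14
  (MN)[1][1] = (-2)*(5) + (2)*(4) = -2
MN =
[       -5         4 ]
[      -14        -2 ]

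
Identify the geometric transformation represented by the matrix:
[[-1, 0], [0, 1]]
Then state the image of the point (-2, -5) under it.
reflection across the y-axis; image of (-2, -5) is (2, -5)

This is a symmetric orthogonal matrix with determinant -1, which characterizes a reflection in ℝ².
The matrix [[-1, 0], [0, 1]] represents: reflection across the y-axis.
Applying it to (-2, -5): [-1·-2 + 0·-5, 0·-2 + 1·-5] = (2, -5).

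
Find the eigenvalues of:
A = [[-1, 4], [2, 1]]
λ = -3, 3

Solve det(A - λI) = 0. For a 2×2 matrix this is λ² - (trace)λ + det = 0.
trace(A) = -1 + 1 = 0.
det(A) = (-1)*(1) - (4)*(2) = -1 - 8 = -9.
Characteristic equation: λ² - (0)λ + (-9) = 0.
Discriminant: (0)² - 4*(-9) = 0 + 36 = 36.
Roots: λ = (0 ± √36) / 2 = -3, 3.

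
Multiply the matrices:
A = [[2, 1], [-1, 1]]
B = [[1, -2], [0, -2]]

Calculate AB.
[[2, -6], [-1, 0]]

Each entry (i,j) of AB = sum over k of A[i][k]*B[k][j].
(AB)[0][0] = (2)*(1) + (1)*(0) = 2
(AB)[0][1] = (2)*(-2) + (1)*(-2) = -6
(AB)[1][0] = (-1)*(1) + (1)*(0) = -1
(AB)[1][1] = (-1)*(-2) + (1)*(-2) = 0
AB = [[2, -6], [-1, 0]]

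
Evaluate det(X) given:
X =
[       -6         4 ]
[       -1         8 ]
det(X) = -44

For a 2×2 matrix [[a, b], [c, d]], det = a*d - b*c.
det(X) = (-6)*(8) - (4)*(-1) = -48 + 4 = -44.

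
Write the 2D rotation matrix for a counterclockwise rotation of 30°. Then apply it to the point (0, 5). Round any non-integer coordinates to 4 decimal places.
R = [[√3/2, -1/2], [1/2, √3/2]]; R·(0, 5) = (-2.5000, 4.3301)

Rotation matrix formula: R(θ) = [[cos θ, -sin θ], [sin θ, cos θ]]
For θ = 30°:
cos(30°) = √3/2
sin(30°) = 1/2
R = [[√3/2, -1/2], [1/2, √3/2]]
Apply to (0, 5): [√3/2·0 + (-1/2)·5, 1/2·0 + √3/2·5] = (-2.5000, 4.3301)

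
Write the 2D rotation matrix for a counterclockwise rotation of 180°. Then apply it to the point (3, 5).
R = [[-1, 0], [0, -1]]; R·(3, 5) = (-3, -5)

Rotation matrix formula: R(θ) = [[cos θ, -sin θ], [sin θ, cos θ]]
For θ = 180°:
cos(180°) = -1
sin(180°) = 0
R = [[-1, 0], [0, -1]]
Apply to (3, 5): [-1·3 + (0)·5, 0·3 + -1·5] = (-3, -5)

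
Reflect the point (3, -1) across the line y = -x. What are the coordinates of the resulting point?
(1, -3)

Reflection across line y = -x: (3, -1) → (1, -3)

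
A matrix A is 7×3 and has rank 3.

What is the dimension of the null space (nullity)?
0

The rank-nullity theorem for an m×n matrix states:
rank(A) + nullity(A) = n (the number of columns).
Here n = 3 and rank(A) = 3, so nullity(A) = 3 - 3 = 0.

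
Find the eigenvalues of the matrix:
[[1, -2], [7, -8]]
λ = -6 and λ = -1

Characteristic equation: det(A - λI) = 0
λ² - (trace)λ + (det) = 0
λ² - (-7)λ + (6) = 0
λ² + 7λ + 6 = 0
Solving: λ = -6, -1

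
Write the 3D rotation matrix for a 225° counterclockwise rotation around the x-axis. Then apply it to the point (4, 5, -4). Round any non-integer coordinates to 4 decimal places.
R = [[1, 0, 0], [0, -√2/2, √2/2], [0, -√2/2, -√2/2]]; R·(4, 5, -4) = (4.0000, -6.3640, -0.7071)

Rotation matrix for 225° around x-axis:
cos(225°) = -√2/2, sin(225°) = -√2/2
R = [[1, 0, 0], [0, -√2/2, √2/2], [0, -√2/2, -√2/2]]
Apply to (4, 5, -4): R·[4, 5, -4]ᵀ = (4.0000, -6.3640, -0.7071)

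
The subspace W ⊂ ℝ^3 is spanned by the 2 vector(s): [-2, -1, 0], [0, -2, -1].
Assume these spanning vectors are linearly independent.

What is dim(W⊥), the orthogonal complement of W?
dim(W⊥) = 1

For any subspace W of ℝ^n, dim(W) + dim(W⊥) = n (the whole-space dimension).
Here the given 2 vectors are linearly independent, so dim(W) = 2.
Thus dim(W⊥) = n - dim(W) = 3 - 2 = 1.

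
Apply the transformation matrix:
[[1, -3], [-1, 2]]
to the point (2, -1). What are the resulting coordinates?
(5, -4)

Matrix multiplication:
[[1, -3], [-1, 2]] × [2, -1]ᵀ
= [1×2 + -3×-1, -1×2 + 2×-1]ᵀ
= [5.0000, -4.0000]ᵀ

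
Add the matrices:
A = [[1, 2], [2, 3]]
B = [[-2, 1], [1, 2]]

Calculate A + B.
[[-1, 3], [3, 5]]

Add corresponding elements:
(1)+(-2)=-1
(2)+(1)=3
(2)+(1)=3
(3)+(2)=5
A + B = [[-1, 3], [3, 5]]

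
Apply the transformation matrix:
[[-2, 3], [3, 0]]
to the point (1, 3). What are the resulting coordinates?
(7, 3)

Matrix multiplication:
[[-2, 3], [3, 0]] × [1, 3]ᵀ
= [-2×1 + 3×3, 3×1 + 0×3]ᵀ
= [7.0000, 3.0000]ᵀ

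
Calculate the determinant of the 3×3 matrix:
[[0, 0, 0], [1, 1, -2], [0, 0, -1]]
0

Expansion along first row:
det = 0·det([[1,-2],[0,-1]]) - 0·det([[1,-2],[0,-1]]) + 0·det([[1,1],[0,0]])
    = 0·(1·-1 - -2·0) - 0·(1·-1 - -2·0) + 0·(1·0 - 1·0)
    = 0·-1 - 0·-1 + 0·0
    = 0 + 0 + 0 = 0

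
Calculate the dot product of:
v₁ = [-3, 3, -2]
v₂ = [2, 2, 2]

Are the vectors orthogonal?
-4, No

The dot product is the sum of products of corresponding components.
v₁·v₂ = (-3)*(2) + (3)*(2) + (-2)*(2) = -6 + 6 - 4 = -4.
Two vectors are orthogonal iff their dot product is 0; here the dot product is -4, so the vectors are not orthogonal.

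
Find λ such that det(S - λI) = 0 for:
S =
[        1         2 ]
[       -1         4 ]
λ = 2, 3

Solve det(S - λI) = 0. For a 2×2 matrix the characteristic equation is λ² - (trace)λ + det = 0.
trace(S) = a + d = 1 + 4 = 5.
det(S) = a*d - b*c = (1)*(4) - (2)*(-1) = 4 + 2 = 6.
Characteristic equation: λ² - (5)λ + (6) = 0.
Discriminant = (5)² - 4*(6) = 25 - 24 = 1.
λ = (5 ± √1) / 2 = (5 ± 1) / 2 = 2, 3.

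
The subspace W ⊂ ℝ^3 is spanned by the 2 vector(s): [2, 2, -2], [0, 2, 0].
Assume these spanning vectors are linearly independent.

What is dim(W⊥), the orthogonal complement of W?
dim(W⊥) = 1

For any subspace W of ℝ^n, dim(W) + dim(W⊥) = n (the whole-space dimension).
Here the given 2 vectors are linearly independent, so dim(W) = 2.
Thus dim(W⊥) = n - dim(W) = 3 - 2 = 1.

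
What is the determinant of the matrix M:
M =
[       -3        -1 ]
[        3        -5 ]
det(M) = 18

For a 2×2 matrix [[a, b], [c, d]], det = a*d - b*c.
det(M) = (-3)*(-5) - (-1)*(3) = 15 + 3 = 18.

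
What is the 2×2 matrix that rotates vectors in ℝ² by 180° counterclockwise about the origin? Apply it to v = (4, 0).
R = [[-1, 0], [0, -1]]; R·v = (-4, 0)

A counterclockwise rotation by angle θ in ℝ² has matrix R(θ) = [[cos θ, -sin θ], [sin θ, cos θ]].
For θ = 180°: cos θ = -1, sin θ = 0.
R(180°) = [[-1, 0], [0, -1]].
R·v = [-1·4 + (0)·0, 0·4 + -1·0] = (-4, 0).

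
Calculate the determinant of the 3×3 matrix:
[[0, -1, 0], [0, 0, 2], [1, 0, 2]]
-2

Expansion along first row:
det = 0·det([[0,2],[0,2]]) - -1·det([[0,2],[1,2]]) + 0·det([[0,0],[1,0]])
    = 0·(0·2 - 2·0) - -1·(0·2 - 2·1) + 0·(0·0 - 0·1)
    = 0·0 - -1·-2 + 0·0
    = 0 + -2 + 0 = -2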